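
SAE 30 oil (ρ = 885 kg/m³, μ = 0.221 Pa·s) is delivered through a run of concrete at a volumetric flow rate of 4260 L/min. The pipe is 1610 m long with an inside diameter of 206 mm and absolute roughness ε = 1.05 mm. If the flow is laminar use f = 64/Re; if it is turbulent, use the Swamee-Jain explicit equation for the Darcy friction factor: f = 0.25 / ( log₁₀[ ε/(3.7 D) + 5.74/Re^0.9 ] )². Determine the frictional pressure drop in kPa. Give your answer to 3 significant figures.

Q = 4260 L/min = 4260/60000 = 0.071 m³/s.
Cross-sectional area A = πD²/4 = π(0.206)²/4 = 0.03333 m²; mean velocity V = Q/A = 0.071/0.03333 = 2.13 m/s.
Reynolds number Re = ρVD/μ = 885 · 2.13 · 0.206 / 0.221 = 1757.
Re < 2300 → laminar flow, so f = 64/Re = 64/1757 = 0.03642 (the turbulent correlation is not needed).
Darcy-Weisbach: ΔP = f(L/D)(ρV²/2) = 0.03642·(1610/0.206)·(885·2.13²/2) = 0.03642·7816·2008 = 5.716e+05 Pa.
ΔP = 5.716e+05 Pa = 572 kPa.

ΔP ≈ 572 kPa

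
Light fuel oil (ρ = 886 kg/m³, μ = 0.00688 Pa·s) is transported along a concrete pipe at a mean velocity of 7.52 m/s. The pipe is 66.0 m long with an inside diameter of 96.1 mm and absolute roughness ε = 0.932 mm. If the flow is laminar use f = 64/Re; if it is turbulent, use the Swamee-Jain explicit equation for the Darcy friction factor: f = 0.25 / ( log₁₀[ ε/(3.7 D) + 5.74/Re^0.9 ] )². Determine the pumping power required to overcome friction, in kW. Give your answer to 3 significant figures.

P ≈ 36.1 kW

Reynolds number Re = ρVD/μ = 886 · 7.52 · 0.0961 / 0.00688 = 9.307e+04.
Re > 4000 → turbulent. Relative roughness ε/D = 0.000932/0.0961 = 0.0097. Swamee-Jain: f = 0.25/(log₁₀[0.0097/3.7 + 5.74/9.307e+04^0.9])² = 0.25/(log₁₀[0.00262 + 0.000194])² = 0.25/(-2.551)² = 0.03843.
Darcy-Weisbach: ΔP = f(L/D)(ρV²/2) = 0.03843·(66/0.0961)·(886·7.52²/2) = 0.03843·686.8·2.505e+04 = 6.612e+05 Pa.
Q = V·A = 7.52·0.007253 = 0.05454 m³/s.
Pumping power P = QΔP = 0.05454·6.612e+05 = 36060 W = 36.1 kW.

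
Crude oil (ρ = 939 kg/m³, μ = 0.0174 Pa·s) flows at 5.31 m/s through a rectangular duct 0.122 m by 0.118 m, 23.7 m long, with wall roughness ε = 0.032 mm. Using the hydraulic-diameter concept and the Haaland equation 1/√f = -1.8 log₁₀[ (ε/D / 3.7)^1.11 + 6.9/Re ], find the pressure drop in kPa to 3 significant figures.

ΔP ≈ 60.7 kPa

Hydraulic diameter D_h = 4A/P = 4·(0.122·0.118)/(2·(0.122+0.118)) = 0.05758/0.48 = 0.12 m.
Re = ρVD_h/μ = 939·5.31·0.12/0.0174 = 3.438e+04.
ε/D_h = 3.2e-05/0.12 = 0.000267; Haaland gives 1/√f = -1.8 log₁₀[2.52e-05+0.000201] = 6.563, so f = 0.02322.
ΔP = f(L/D_h)(ρV²/2) = 0.02322·23.7/0.12·1.324e+04 = 6.072e+04 Pa.
ΔP = 60.7 kPa.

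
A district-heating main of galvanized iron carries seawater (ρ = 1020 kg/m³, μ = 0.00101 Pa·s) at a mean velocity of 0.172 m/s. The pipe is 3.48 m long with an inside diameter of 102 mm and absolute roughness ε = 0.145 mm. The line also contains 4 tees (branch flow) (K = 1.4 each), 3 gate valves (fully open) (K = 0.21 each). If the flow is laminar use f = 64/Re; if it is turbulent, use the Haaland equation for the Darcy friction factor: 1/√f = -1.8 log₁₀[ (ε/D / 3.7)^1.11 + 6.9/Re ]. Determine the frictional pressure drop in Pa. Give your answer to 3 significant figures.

Reynolds number Re = ρVD/μ = 1020 · 0.172 · 0.102 / 0.00101 = 1.772e+04.
Re > 4000 → turbulent. Relative roughness ε/D = 0.000145/0.102 = 0.00142. Haaland: 1/√f = -1.8 log₁₀[(0.00142/3.7)^1.11 + 6.9/1.772e+04] = -1.8 log₁₀[0.000162 + 0.000389] = 5.866, so f = 0.02906.
Total minor-loss coefficient ΣK = 4·1.4 + 3·0.21 = 6.23.
ΔP = [f·L/D + ΣK]·(ρV²/2) = [0.02906·3.48/0.102 + 6.23]·(1020·0.172²/2) = [0.9916 + 6.23]·15.09 = 109 Pa.

ΔP ≈ 109 Pa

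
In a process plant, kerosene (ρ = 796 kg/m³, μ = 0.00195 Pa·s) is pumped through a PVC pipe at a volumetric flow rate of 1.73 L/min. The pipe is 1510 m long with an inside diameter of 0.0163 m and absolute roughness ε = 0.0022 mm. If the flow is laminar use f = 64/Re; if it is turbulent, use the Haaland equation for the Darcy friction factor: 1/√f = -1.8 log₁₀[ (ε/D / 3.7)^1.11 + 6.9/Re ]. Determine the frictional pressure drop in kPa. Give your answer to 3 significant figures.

Q = 1.73 L/min = 1.73/60000 = 2.883e-05 m³/s.
Cross-sectional area A = πD²/4 = π(0.0163)²/4 = 0.0002087 m²; mean velocity V = Q/A = 2.883e-05/0.0002087 = 0.1382 m/s.
Reynolds number Re = ρVD/μ = 796 · 0.1382 · 0.0163 / 0.00195 = 919.4.
Re < 2300 → laminar flow, so f = 64/Re = 64/919.4 = 0.06961 (the turbulent correlation is not needed).
Darcy-Weisbach: ΔP = f(L/D)(ρV²/2) = 0.06961·(1510/0.0163)·(796·0.1382²/2) = 0.06961·9.264e+04·7.599 = 4.9e+04 Pa.
ΔP = 4.9e+04 Pa = 49.0 kPa.

ΔP ≈ 49.0 kPa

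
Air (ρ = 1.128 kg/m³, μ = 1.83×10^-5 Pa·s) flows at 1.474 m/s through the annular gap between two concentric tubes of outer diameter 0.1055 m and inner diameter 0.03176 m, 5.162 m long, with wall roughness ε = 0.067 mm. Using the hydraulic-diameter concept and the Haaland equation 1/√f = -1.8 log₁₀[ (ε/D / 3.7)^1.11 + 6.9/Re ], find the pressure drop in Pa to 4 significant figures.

Hydraulic diameter D_h = 4A/P = D_o - D_i = 0.1055 - 0.03176 = 0.07374 m.
Re = ρVD_h/μ = 1.128·1.474·0.07374/1.83e-05 = 6700.
ε/D_h = 6.7e-05/0.07374 = 0.000909; Haaland gives 1/√f = -1.8 log₁₀[9.84e-05+0.00103] = 5.306, so f = 0.03552.
ΔP = f(L/D_h)(ρV²/2) = 0.03552·5.162/0.07374·1.225 = 3.047 Pa.

ΔP ≈ 3.047 Pa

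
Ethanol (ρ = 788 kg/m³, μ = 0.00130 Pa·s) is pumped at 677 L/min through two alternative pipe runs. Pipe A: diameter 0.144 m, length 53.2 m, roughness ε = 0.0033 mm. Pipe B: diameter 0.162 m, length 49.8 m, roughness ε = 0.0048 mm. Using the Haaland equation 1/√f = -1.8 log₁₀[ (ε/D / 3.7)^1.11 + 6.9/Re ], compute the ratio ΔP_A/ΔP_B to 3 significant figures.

Pipe A: V = Q/A = 0.01128/0.01629 = 0.6928 m/s; Re = 6.047e+04; ε/D = 2.29e-05; Haaland → f = 0.01992; ΔP_A = f(L/D)(ρV²/2) = 1392 Pa.
Pipe B: V = Q/A = 0.01128/0.02061 = 0.5474 m/s; Re = 5.375e+04; ε/D = 2.96e-05; Haaland → f = 0.02046; ΔP_B = f(L/D)(ρV²/2) = 742.5 Pa.
ΔP_A/ΔP_B = 1392/742.5 = 1.87.

ΔP_A/ΔP_B ≈ 1.87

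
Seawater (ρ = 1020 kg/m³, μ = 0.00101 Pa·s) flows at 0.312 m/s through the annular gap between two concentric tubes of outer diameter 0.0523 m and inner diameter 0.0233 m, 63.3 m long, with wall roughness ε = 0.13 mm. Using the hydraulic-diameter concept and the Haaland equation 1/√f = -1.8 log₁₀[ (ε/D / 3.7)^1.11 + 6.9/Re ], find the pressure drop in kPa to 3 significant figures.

Hydraulic diameter D_h = 4A/P = D_o - D_i = 0.0523 - 0.0233 = 0.029 m.
Re = ρVD_h/μ = 1020·0.312·0.029/0.00101 = 9138.
ε/D_h = 0.00013/0.029 = 0.00448; Haaland gives 1/√f = -1.8 log₁₀[0.000579+0.000755] = 5.175, so f = 0.03734.
ΔP = f(L/D_h)(ρV²/2) = 0.03734·63.3/0.029·49.65 = 4047 Pa.
ΔP = 4.05 kPa.

ΔP ≈ 4.05 kPa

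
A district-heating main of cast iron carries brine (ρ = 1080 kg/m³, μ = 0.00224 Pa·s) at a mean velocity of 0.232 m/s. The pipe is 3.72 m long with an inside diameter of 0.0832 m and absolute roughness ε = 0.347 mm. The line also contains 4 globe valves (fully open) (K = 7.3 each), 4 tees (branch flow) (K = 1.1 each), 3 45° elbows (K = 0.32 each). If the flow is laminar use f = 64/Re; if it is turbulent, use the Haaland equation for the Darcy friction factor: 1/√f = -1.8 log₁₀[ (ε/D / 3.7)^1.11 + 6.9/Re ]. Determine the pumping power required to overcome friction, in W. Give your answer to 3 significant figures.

P ≈ 1.33 W

Reynolds number Re = ρVD/μ = 1080 · 0.232 · 0.0832 / 0.00224 = 9307.
Re > 4000 → turbulent. Relative roughness ε/D = 0.000347/0.0832 = 0.00417. Haaland: 1/√f = -1.8 log₁₀[(0.00417/3.7)^1.11 + 6.9/9307] = -1.8 log₁₀[0.000534 + 0.000741] = 5.21, so f = 0.03684.
Total minor-loss coefficient ΣK = 4·7.3 + 4·1.1 + 3·0.32 = 34.6.
ΔP = [f·L/D + ΣK]·(ρV²/2) = [0.03684·3.72/0.0832 + 34.6]·(1080·0.232²/2) = [1.647 + 34.6]·29.06 = 1052 Pa.
Q = V·A = 0.232·0.005437 = 0.001261 m³/s.
Pumping power P = QΔP = 0.001261·1052 = 1.327 W = 1.33 W.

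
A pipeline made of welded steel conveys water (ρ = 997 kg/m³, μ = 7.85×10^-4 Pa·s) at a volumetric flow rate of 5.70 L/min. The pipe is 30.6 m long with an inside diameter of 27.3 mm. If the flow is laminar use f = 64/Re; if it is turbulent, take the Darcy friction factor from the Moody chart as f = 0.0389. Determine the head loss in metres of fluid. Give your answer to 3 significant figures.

h_f ≈ 0.0585 m

Q = 5.70 L/min = 5.70/60000 = 9.5e-05 m³/s.
Cross-sectional area A = πD²/4 = π(0.0273)²/4 = 0.0005853 m²; mean velocity V = Q/A = 9.5e-05/0.0005853 = 0.1623 m/s.
Reynolds number Re = ρVD/μ = 997 · 0.1623 · 0.0273 / 0.000785 = 5627.
Re > 4000 → turbulent; use the Moody-chart value f = 0.0389.
Darcy-Weisbach: ΔP = f(L/D)(ρV²/2) = 0.0389·(30.6/0.0273)·(997·0.1623²/2) = 0.0389·1121·13.13 = 572.5 Pa.
Head loss h_f = ΔP/(ρg) = 572.5/(997·9.81) = 0.0585 m.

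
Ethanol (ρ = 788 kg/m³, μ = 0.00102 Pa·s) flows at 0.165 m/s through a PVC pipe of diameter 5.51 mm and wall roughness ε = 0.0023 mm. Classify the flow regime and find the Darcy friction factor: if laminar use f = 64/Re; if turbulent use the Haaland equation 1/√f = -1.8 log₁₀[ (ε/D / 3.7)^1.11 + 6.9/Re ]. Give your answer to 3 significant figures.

Re = ρVD/μ = 788·0.165·0.00551/0.00102 = 702.4.
Re < 2300 → laminar, so f = 64/Re = 0.09112 (roughness is irrelevant in laminar flow).

f ≈ 0.0911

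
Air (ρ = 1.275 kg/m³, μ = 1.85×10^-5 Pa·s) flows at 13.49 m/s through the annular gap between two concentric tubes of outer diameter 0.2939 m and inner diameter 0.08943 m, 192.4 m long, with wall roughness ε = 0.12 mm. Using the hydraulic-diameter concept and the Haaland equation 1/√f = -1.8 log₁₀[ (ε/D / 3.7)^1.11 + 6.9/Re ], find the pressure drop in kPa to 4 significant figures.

Hydraulic diameter D_h = 4A/P = D_o - D_i = 0.2939 - 0.08943 = 0.2045 m.
Re = ρVD_h/μ = 1.275·13.49·0.2045/1.85e-05 = 1.901e+05.
ε/D_h = 0.00012/0.2045 = 0.000587; Haaland gives 1/√f = -1.8 log₁₀[6.06e-05+3.63e-05] = 7.225, so f = 0.01916.
ΔP = f(L/D_h)(ρV²/2) = 0.01916·192.4/0.2045·116 = 2091 Pa.
ΔP = 2.091 kPa.

ΔP ≈ 2.091 kPa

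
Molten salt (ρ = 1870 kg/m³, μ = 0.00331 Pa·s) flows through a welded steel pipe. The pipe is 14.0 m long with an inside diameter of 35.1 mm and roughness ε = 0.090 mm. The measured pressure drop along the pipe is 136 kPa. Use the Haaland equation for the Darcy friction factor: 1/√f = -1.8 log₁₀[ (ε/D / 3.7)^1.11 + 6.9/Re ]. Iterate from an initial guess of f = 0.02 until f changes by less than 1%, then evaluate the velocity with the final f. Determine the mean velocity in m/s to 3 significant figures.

Rearranging Darcy-Weisbach: V = √(2·ΔP·D/(f·L·ρ)). With ε/D = 9e-05/0.0351 = 0.00256, iterate starting from f = 0.02:
  f = 0.02 → V = √(2·1.36e+05·0.0351/(0.02·14·1870)) = 4.27 m/s; Re = ρVD/μ = 8.468e+04; f → 0.02661
  f = 0.02661 → V = 3.702 m/s; Re = 7.341e+04; f → 0.02682
Converged (Δf/f < 1%). With the final f = 0.02682: V = √(2·1.36e+05·0.0351/(0.02682·14·1870)) = 3.687 m/s.

V ≈ 3.69 m/s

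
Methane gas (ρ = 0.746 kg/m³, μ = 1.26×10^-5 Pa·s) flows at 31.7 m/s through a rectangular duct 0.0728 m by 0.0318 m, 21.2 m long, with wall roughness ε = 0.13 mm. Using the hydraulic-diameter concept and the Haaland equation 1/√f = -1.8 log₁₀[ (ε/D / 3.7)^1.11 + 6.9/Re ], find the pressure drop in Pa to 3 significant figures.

ΔP ≈ 4930 Pa

Hydraulic diameter D_h = 4A/P = 4·(0.0728·0.0318)/(2·(0.0728+0.0318)) = 0.00926/0.2092 = 0.04426 m.
Re = ρVD_h/μ = 0.746·31.7·0.04426/1.26e-05 = 8.308e+04.
ε/D_h = 0.00013/0.04426 = 0.00294; Haaland gives 1/√f = -1.8 log₁₀[0.000362+8.31e-05] = 6.033, so f = 0.02748.
ΔP = f(L/D_h)(ρV²/2) = 0.02748·21.2/0.04426·374.8 = 4932 Pa.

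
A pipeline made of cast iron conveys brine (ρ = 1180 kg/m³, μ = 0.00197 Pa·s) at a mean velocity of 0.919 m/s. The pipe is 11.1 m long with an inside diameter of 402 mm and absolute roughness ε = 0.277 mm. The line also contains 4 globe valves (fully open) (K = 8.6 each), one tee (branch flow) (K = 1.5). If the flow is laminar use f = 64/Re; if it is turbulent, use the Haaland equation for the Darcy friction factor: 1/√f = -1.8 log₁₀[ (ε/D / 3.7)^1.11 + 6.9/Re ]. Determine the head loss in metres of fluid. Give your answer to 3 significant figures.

Reynolds number Re = ρVD/μ = 1180 · 0.919 · 0.402 / 0.00197 = 2.213e+05.
Re > 4000 → turbulent. Relative roughness ε/D = 0.000277/0.402 = 0.000689. Haaland: 1/√f = -1.8 log₁₀[(0.000689/3.7)^1.11 + 6.9/2.213e+05] = -1.8 log₁₀[7.24e-05 + 3.12e-05] = 7.172, so f = 0.01944.
Total minor-loss coefficient ΣK = 4·8.6 + 1·1.5 = 35.9.
ΔP = [f·L/D + ΣK]·(ρV²/2) = [0.01944·11.1/0.402 + 35.9]·(1180·0.919²/2) = [0.5367 + 35.9]·498.3 = 1.816e+04 Pa.
Head loss h_f = ΔP/(ρg) = 1.816e+04/(1180·9.81) = 1.57 m.

h_f ≈ 1.57 m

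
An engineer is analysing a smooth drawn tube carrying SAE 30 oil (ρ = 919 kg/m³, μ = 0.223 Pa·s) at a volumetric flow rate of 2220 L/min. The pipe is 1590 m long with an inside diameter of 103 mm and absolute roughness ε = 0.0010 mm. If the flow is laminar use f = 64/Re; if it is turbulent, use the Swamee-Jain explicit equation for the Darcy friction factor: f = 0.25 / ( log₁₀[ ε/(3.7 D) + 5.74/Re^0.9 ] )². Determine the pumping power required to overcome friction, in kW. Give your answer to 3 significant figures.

P ≈ 176 kW

Q = 2220 L/min = 2220/60000 = 0.037 m³/s.
Cross-sectional area A = πD²/4 = π(0.103)²/4 = 0.008332 m²; mean velocity V = Q/A = 0.037/0.008332 = 4.441 m/s.
Reynolds number Re = ρVD/μ = 919 · 4.441 · 0.103 / 0.223 = 1885.
Re < 2300 → laminar flow, so f = 64/Re = 64/1885 = 0.03395 (the turbulent correlation is not needed).
Darcy-Weisbach: ΔP = f(L/D)(ρV²/2) = 0.03395·(1590/0.103)·(919·4.441²/2) = 0.03395·1.544e+04·9061 = 4.749e+06 Pa.
Pumping power P = QΔP = 0.037·4.749e+06 = 175700 W = 176 kW.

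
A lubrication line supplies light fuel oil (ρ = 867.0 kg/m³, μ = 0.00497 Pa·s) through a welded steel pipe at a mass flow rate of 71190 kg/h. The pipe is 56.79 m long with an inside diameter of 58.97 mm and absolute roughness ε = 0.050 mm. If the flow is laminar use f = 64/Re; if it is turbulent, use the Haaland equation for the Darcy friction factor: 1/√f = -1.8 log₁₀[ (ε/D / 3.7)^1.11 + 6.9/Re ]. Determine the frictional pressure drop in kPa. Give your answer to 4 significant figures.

ΔP ≈ 633.7 kPa

ṁ = 71190 kg/h = 71190/3600 = 19.77 kg/s.
A = πD²/4 = π(0.05897)²/4 = 0.002731 m²; mean velocity V = ṁ/(ρA) = 19.77/(867 · 0.002731) = 8.351 m/s.
Reynolds number Re = ρVD/μ = 867 · 8.351 · 0.05897 / 0.00497 = 8.591e+04.
Re > 4000 → turbulent. Relative roughness ε/D = 5e-05/0.05897 = 0.000848. Haaland: 1/√f = -1.8 log₁₀[(0.000848/3.7)^1.11 + 6.9/8.591e+04] = -1.8 log₁₀[9.11e-05 + 8.03e-05] = 6.778, so f = 0.02176.
Darcy-Weisbach: ΔP = f(L/D)(ρV²/2) = 0.02176·(56.79/0.05897)·(867·8.351²/2) = 0.02176·963·3.023e+04 = 6.337e+05 Pa.
ΔP = 6.337e+05 Pa = 633.7 kPa.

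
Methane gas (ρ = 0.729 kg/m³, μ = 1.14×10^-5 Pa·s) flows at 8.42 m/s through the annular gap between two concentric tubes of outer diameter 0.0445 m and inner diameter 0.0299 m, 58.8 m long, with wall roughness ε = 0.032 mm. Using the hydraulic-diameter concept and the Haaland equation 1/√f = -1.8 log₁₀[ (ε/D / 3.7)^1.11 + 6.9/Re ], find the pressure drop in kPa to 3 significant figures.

Hydraulic diameter D_h = 4A/P = D_o - D_i = 0.0445 - 0.0299 = 0.0146 m.
Re = ρVD_h/μ = 0.729·8.42·0.0146/1.14e-05 = 7861.
ε/D_h = 3.2e-05/0.0146 = 0.00219; Haaland gives 1/√f = -1.8 log₁₀[0.000262+0.000878] = 5.298, so f = 0.03563.
ΔP = f(L/D_h)(ρV²/2) = 0.03563·58.8/0.0146·25.84 = 3708 Pa.
ΔP = 3.71 kPa.

ΔP ≈ 3.71 kPa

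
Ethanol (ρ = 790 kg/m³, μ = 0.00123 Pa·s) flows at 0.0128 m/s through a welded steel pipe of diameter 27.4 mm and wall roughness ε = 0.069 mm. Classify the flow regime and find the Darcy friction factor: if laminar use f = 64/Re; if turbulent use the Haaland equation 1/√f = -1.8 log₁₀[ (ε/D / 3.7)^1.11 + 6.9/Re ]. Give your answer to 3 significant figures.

Re = ρVD/μ = 790·0.0128·0.0274/0.00123 = 225.3.
Re < 2300 → laminar, so f = 64/Re = 0.2841 (roughness is irrelevant in laminar flow).

f ≈ 0.284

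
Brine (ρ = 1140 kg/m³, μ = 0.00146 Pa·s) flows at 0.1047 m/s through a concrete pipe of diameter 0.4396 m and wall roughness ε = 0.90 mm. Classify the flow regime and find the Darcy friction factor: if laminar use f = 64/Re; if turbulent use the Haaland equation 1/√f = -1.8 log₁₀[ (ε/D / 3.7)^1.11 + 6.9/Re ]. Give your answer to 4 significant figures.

Re = ρVD/μ = 1140·0.1047·0.4396/0.00146 = 3.594e+04.
Re > 4000 → turbulent. ε/D = 0.0009/0.4396 = 0.00205; Haaland: 1/√f = -1.8 log₁₀[0.000242 + 0.000192] = 6.052, so f = 0.02731.

f ≈ 0.02731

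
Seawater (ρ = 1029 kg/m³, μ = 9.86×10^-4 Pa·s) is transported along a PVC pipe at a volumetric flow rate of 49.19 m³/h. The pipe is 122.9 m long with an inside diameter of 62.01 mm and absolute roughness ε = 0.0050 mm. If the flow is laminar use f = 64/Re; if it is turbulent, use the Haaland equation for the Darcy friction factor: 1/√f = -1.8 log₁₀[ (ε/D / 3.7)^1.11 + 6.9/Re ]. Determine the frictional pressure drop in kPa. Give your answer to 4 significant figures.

ΔP ≈ 315.5 kPa

Q = 49.19 m³/h = 49.19/3600 = 0.01366 m³/s.
Cross-sectional area A = πD²/4 = π(0.06201)²/4 = 0.00302 m²; mean velocity V = Q/A = 0.01366/0.00302 = 4.524 m/s.
Reynolds number Re = ρVD/μ = 1029 · 4.524 · 0.06201 / 0.000986 = 2.928e+05.
Re > 4000 → turbulent. Relative roughness ε/D = 5e-06/0.06201 = 8.06e-05. Haaland: 1/√f = -1.8 log₁₀[(8.06e-05/3.7)^1.11 + 6.9/2.928e+05] = -1.8 log₁₀[6.69e-06 + 2.36e-05] = 8.134, so f = 0.01511.
Darcy-Weisbach: ΔP = f(L/D)(ρV²/2) = 0.01511·(122.9/0.06201)·(1029·4.524²/2) = 0.01511·1982·1.053e+04 = 3.155e+05 Pa.
ΔP = 3.155e+05 Pa = 315.5 kPa.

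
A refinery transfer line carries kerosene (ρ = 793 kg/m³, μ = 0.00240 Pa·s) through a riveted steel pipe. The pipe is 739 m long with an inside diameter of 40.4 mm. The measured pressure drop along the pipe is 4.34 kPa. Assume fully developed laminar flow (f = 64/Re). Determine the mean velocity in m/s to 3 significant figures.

V ≈ 0.125 m/s

For laminar flow, f = 64/Re with Re = ρVD/μ, so Darcy-Weisbach reduces to ΔP = 32μLV/D². Solving for V: V = ΔP·D²/(32μL) = 4340·(0.0404)²/(32·0.0024·739) = 0.1248 m/s.
Check: Re = ρVD/μ = 793·0.1248·0.0404/0.0024 = 1666 < 2300, so the laminar assumption holds.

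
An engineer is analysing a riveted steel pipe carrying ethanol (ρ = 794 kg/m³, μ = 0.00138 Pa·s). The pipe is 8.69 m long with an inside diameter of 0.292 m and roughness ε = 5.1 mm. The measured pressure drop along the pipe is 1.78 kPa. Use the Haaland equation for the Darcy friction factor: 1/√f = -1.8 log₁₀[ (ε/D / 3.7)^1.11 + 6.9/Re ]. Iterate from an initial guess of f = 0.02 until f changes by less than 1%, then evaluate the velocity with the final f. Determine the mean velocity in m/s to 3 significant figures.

Rearranging Darcy-Weisbach: V = √(2·ΔP·D/(f·L·ρ)). With ε/D = 0.0051/0.292 = 0.0175, iterate starting from f = 0.02:
  f = 0.02 → V = √(2·1780·0.292/(0.02·8.69·794)) = 2.745 m/s; Re = ρVD/μ = 4.611e+05; f → 0.04639
  f = 0.04639 → V = 1.802 m/s; Re = 3.028e+05; f → 0.04644
Converged (Δf/f < 1%). With the final f = 0.04644: V = √(2·1780·0.292/(0.04644·8.69·794)) = 1.801 m/s.

V ≈ 1.80 m/s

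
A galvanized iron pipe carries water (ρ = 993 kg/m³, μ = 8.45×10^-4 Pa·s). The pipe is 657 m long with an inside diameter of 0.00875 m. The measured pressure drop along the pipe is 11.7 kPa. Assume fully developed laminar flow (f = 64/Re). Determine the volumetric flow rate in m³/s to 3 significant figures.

For laminar flow, f = 64/Re with Re = ρVD/μ, so Darcy-Weisbach reduces to ΔP = 32μLV/D². Solving for V: V = ΔP·D²/(32μL) = 1.17e+04·(0.00875)²/(32·0.000845·657) = 0.05042 m/s.
Check: Re = ρVD/μ = 993·0.05042·0.00875/0.000845 = 518.5 < 2300, so the laminar assumption holds.
Q = V·A = 0.05042·(π/4·0.00875²) = 3.032e-06 m³/s = 3.03×10^-6 m³/s.

Q ≈ 3.03×10^-6 m³/s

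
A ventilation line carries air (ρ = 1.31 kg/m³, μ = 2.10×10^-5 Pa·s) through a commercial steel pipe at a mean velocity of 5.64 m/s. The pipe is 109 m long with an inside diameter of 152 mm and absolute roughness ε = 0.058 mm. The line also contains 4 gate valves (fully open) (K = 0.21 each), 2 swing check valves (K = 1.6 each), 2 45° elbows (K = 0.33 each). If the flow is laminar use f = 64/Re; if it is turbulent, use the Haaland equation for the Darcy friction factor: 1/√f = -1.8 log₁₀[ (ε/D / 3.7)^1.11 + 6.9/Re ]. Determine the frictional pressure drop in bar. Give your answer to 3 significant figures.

Reynolds number Re = ρVD/μ = 1.31 · 5.64 · 0.152 / 2.1e-05 = 5.348e+04.
Re > 4000 → turbulent. Relative roughness ε/D = 5.8e-05/0.152 = 0.000382. Haaland: 1/√f = -1.8 log₁₀[(0.000382/3.7)^1.11 + 6.9/5.348e+04] = -1.8 log₁₀[3.76e-05 + 0.000129] = 6.801, so f = 0.02162.
Total minor-loss coefficient ΣK = 4·0.21 + 2·1.6 + 2·0.33 = 4.7.
ΔP = [f·L/D + ΣK]·(ρV²/2) = [0.02162·109/0.152 + 4.7]·(1.31·5.64²/2) = [15.5 + 4.7]·20.84 = 421 Pa.
ΔP = 421 Pa = 0.00421 bar.

ΔP ≈ 0.00421 bar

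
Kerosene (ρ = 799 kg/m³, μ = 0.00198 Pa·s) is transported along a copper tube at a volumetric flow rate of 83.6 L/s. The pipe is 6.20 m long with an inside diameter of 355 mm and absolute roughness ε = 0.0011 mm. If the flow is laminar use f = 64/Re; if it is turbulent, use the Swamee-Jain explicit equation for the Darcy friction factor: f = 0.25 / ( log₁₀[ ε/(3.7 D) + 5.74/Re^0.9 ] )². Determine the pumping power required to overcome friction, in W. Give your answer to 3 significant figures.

P ≈ 7.15 W

Q = 83.6 L/s = 83.6/1000 = 0.0836 m³/s.
Cross-sectional area A = πD²/4 = π(0.355)²/4 = 0.09898 m²; mean velocity V = Q/A = 0.0836/0.09898 = 0.8446 m/s.
Reynolds number Re = ρVD/μ = 799 · 0.8446 · 0.355 / 0.00198 = 1.21e+05.
Re > 4000 → turbulent. Relative roughness ε/D = 1.1e-06/0.355 = 3.1e-06. Swamee-Jain: f = 0.25/(log₁₀[3.1e-06/3.7 + 5.74/1.21e+05^0.9])² = 0.25/(log₁₀[8.37e-07 + 0.000153])² = 0.25/(-3.813)² = 0.01719.
Darcy-Weisbach: ΔP = f(L/D)(ρV²/2) = 0.01719·(6.2/0.355)·(799·0.8446²/2) = 0.01719·17.46·285 = 85.58 Pa.
Pumping power P = QΔP = 0.0836·85.58 = 7.154 W = 7.15 W.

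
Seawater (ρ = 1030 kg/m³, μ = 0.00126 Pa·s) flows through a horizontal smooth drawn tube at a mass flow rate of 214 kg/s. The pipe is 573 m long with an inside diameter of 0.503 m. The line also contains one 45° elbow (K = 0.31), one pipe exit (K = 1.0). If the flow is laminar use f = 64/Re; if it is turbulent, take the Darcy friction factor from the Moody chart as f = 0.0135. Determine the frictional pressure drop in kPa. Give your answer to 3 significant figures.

A = πD²/4 = π(0.503)²/4 = 0.1987 m²; mean velocity V = ṁ/(ρA) = 214/(1030 · 0.1987) = 1.046 m/s.
Reynolds number Re = ρVD/μ = 1030 · 1.046 · 0.503 / 0.00126 = 4.299e+05.
Re > 4000 → turbulent; use the Moody-chart value f = 0.0135.
Total minor-loss coefficient ΣK = 1·0.31 + 1·1 = 1.31.
ΔP = [f·L/D + ΣK]·(ρV²/2) = [0.0135·573/0.503 + 1.31]·(1030·1.046²/2) = [15.38 + 1.31]·563 = 9396 Pa.
ΔP = 9396 Pa = 9.40 kPa.

ΔP ≈ 9.40 kPa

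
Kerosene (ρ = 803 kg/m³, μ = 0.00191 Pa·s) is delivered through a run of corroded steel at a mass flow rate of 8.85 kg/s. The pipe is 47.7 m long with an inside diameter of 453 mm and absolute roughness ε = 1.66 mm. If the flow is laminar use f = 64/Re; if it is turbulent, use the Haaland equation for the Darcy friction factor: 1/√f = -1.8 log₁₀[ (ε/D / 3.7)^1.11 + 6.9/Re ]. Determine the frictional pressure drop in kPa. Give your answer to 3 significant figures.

ΔP ≈ 0.00676 kPa

A = πD²/4 = π(0.453)²/4 = 0.1612 m²; mean velocity V = ṁ/(ρA) = 8.85/(803 · 0.1612) = 0.06838 m/s.
Reynolds number Re = ρVD/μ = 803 · 0.06838 · 0.453 / 0.00191 = 1.302e+04.
Re > 4000 → turbulent. Relative roughness ε/D = 0.00166/0.453 = 0.00366. Haaland: 1/√f = -1.8 log₁₀[(0.00366/3.7)^1.11 + 6.9/1.302e+04] = -1.8 log₁₀[0.000463 + 0.00053] = 5.406, so f = 0.03422.
Darcy-Weisbach: ΔP = f(L/D)(ρV²/2) = 0.03422·(47.7/0.453)·(803·0.06838²/2) = 0.03422·105.3·1.877 = 6.765 Pa.
ΔP = 6.765 Pa = 0.00676 kPa.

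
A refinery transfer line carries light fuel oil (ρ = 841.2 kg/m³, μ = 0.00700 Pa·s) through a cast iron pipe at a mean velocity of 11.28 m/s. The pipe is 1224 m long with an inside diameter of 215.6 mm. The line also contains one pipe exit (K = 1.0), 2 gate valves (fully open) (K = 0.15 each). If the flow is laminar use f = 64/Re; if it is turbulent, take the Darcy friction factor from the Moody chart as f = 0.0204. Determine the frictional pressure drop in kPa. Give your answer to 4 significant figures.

Reynolds number Re = ρVD/μ = 841.2 · 11.28 · 0.2156 / 0.007 = 2.923e+05.
Re > 4000 → turbulent; use the Moody-chart value f = 0.0204.
Total minor-loss coefficient ΣK = 1·1 + 2·0.15 = 1.3.
ΔP = [f·L/D + ΣK]·(ρV²/2) = [0.0204·1224/0.2156 + 1.3]·(841.2·11.28²/2) = [115.8 + 1.3]·5.352e+04 = 6.268e+06 Pa.
ΔP = 6.268e+06 Pa = 6268 kPa.

ΔP ≈ 6268 kPa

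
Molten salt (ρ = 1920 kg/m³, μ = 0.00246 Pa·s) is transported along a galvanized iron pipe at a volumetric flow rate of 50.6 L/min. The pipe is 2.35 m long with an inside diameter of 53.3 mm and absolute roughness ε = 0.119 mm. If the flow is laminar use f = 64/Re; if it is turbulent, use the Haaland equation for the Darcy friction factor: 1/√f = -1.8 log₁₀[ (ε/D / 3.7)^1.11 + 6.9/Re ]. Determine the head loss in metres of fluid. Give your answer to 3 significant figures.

h_f ≈ 0.00998 m

Q = 50.6 L/min = 50.6/60000 = 0.0008433 m³/s.
Cross-sectional area A = πD²/4 = π(0.0533)²/4 = 0.002231 m²; mean velocity V = Q/A = 0.0008433/0.002231 = 0.378 m/s.
Reynolds number Re = ρVD/μ = 1920 · 0.378 · 0.0533 / 0.00246 = 1.572e+04.
Re > 4000 → turbulent. Relative roughness ε/D = 0.000119/0.0533 = 0.00223. Haaland: 1/√f = -1.8 log₁₀[(0.00223/3.7)^1.11 + 6.9/1.572e+04] = -1.8 log₁₀[0.000267 + 0.000439] = 5.672, so f = 0.03108.
Darcy-Weisbach: ΔP = f(L/D)(ρV²/2) = 0.03108·(2.35/0.0533)·(1920·0.378²/2) = 0.03108·44.09·137.1 = 187.9 Pa.
Head loss h_f = ΔP/(ρg) = 187.9/(1920·9.81) = 0.00998 m.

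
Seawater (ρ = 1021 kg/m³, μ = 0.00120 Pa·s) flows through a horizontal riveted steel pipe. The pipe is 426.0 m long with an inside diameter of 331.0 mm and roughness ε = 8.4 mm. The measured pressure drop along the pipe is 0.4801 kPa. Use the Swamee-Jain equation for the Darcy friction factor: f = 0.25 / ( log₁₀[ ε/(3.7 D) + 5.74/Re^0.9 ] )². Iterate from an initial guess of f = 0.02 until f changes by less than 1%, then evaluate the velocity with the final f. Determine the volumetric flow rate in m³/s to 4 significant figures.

Rearranging Darcy-Weisbach: V = √(2·ΔP·D/(f·L·ρ)). With ε/D = 0.0084/0.331 = 0.0254, iterate starting from f = 0.02:
  f = 0.02 → V = √(2·480.1·0.331/(0.02·426·1021)) = 0.1911 m/s; Re = ρVD/μ = 5.383e+04; f → 0.05438
  f = 0.05438 → V = 0.1159 m/s; Re = 3.265e+04; f → 0.05493
  f = 0.05493 → V = 0.1153 m/s; Re = 3.248e+04; f → 0.05494
Converged (Δf/f < 1%). With the final f = 0.05494: V = √(2·480.1·0.331/(0.05494·426·1021)) = 0.1153 m/s.
Q = V·A = 0.1153·(π/4·0.331²) = 0.009924 m³/s = 0.009924 m³/s.

Q ≈ 0.009924 m³/s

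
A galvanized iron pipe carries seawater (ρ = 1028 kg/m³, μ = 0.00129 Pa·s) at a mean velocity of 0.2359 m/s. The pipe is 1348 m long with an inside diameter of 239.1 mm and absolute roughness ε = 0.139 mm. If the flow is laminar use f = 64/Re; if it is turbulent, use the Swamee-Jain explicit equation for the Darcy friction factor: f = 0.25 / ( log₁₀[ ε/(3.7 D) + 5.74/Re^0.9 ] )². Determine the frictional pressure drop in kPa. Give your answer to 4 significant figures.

ΔP ≈ 3.757 kPa

Reynolds number Re = ρVD/μ = 1028 · 0.2359 · 0.2391 / 0.00129 = 4.495e+04.
Re > 4000 → turbulent. Relative roughness ε/D = 0.000139/0.2391 = 0.000581. Swamee-Jain: f = 0.25/(log₁₀[0.000581/3.7 + 5.74/4.495e+04^0.9])² = 0.25/(log₁₀[0.000157 + 0.000373])² = 0.25/(-3.276)² = 0.0233.
Darcy-Weisbach: ΔP = f(L/D)(ρV²/2) = 0.0233·(1348/0.2391)·(1028·0.2359²/2) = 0.0233·5638·28.6 = 3757 Pa.
ΔP = 3757 Pa = 3.757 kPa.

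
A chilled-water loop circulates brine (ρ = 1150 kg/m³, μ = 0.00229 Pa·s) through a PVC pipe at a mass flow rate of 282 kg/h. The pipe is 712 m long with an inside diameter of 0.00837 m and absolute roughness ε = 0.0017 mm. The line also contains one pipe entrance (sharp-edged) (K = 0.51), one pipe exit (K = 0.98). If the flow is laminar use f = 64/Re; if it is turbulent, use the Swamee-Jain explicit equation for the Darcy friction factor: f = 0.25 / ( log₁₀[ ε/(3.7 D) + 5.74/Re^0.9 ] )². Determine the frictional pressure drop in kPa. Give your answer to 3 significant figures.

ΔP ≈ 2820 kPa

ṁ = 282 kg/h = 282/3600 = 0.07833 kg/s.
A = πD²/4 = π(0.00837)²/4 = 5.502e-05 m²; mean velocity V = ṁ/(ρA) = 0.07833/(1150 · 5.502e-05) = 1.238 m/s.
Reynolds number Re = ρVD/μ = 1150 · 1.238 · 0.00837 / 0.00229 = 5204.
Re > 4000 → turbulent. Relative roughness ε/D = 1.7e-06/0.00837 = 0.000203. Swamee-Jain: f = 0.25/(log₁₀[0.000203/3.7 + 5.74/5204^0.9])² = 0.25/(log₁₀[5.49e-05 + 0.0026])² = 0.25/(-2.577)² = 0.03766.
Total minor-loss coefficient ΣK = 1·0.51 + 1·0.98 = 1.49.
ΔP = [f·L/D + ΣK]·(ρV²/2) = [0.03766·712/0.00837 + 1.49]·(1150·1.238²/2) = [3203 + 1.49]·881.2 = 2.824e+06 Pa.
ΔP = 2.824e+06 Pa = 2820 kPa.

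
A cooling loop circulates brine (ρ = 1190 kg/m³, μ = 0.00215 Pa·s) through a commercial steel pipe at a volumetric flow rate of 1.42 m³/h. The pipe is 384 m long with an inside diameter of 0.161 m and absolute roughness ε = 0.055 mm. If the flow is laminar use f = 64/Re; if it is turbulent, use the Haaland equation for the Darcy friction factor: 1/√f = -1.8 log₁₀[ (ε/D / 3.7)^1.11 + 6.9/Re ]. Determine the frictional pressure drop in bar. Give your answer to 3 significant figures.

ΔP ≈ 1.97×10^-4 bar

Q = 1.42 m³/h = 1.42/3600 = 0.0003944 m³/s.
Cross-sectional area A = πD²/4 = π(0.161)²/4 = 0.02036 m²; mean velocity V = Q/A = 0.0003944/0.02036 = 0.01938 m/s.
Reynolds number Re = ρVD/μ = 1190 · 0.01938 · 0.161 / 0.00215 = 1727.
Re < 2300 → laminar flow, so f = 64/Re = 64/1727 = 0.03707 (the turbulent correlation is not needed).
Darcy-Weisbach: ΔP = f(L/D)(ρV²/2) = 0.03707·(384/0.161)·(1190·0.01938²/2) = 0.03707·2385·0.2234 = 19.75 Pa.
ΔP = 19.75 Pa = 1.97×10^-4 bar.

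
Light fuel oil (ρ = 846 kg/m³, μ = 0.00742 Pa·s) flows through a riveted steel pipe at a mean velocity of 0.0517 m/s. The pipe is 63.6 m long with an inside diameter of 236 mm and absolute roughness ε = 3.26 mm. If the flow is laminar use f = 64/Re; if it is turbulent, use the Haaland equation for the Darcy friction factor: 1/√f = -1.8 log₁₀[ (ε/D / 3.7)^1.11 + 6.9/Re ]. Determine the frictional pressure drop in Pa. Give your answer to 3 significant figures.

ΔP ≈ 14.0 Pa

Reynolds number Re = ρVD/μ = 846 · 0.0517 · 0.236 / 0.00742 = 1391.
Re < 2300 → laminar flow, so f = 64/Re = 64/1391 = 0.04601 (the turbulent correlation is not needed).
Darcy-Weisbach: ΔP = f(L/D)(ρV²/2) = 0.04601·(63.6/0.236)·(846·0.0517²/2) = 0.04601·269.5·1.131 = 14.02 Pa.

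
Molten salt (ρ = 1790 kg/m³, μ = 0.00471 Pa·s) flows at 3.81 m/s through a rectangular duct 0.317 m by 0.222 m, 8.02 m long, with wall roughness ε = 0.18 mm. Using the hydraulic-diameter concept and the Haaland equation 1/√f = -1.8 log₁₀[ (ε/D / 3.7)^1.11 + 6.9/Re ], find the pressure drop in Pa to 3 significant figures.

Hydraulic diameter D_h = 4A/P = 4·(0.317·0.222)/(2·(0.317+0.222)) = 0.2815/1.078 = 0.2611 m.
Re = ρVD_h/μ = 1790·3.81·0.2611/0.00471 = 3.781e+05.
ε/D_h = 0.00018/0.2611 = 0.000689; Haaland gives 1/√f = -1.8 log₁₀[7.24e-05+1.82e-05] = 7.276, so f = 0.01889.
ΔP = f(L/D_h)(ρV²/2) = 0.01889·8.02/0.2611·1.299e+04 = 7536 Pa.

ΔP ≈ 7540 Pa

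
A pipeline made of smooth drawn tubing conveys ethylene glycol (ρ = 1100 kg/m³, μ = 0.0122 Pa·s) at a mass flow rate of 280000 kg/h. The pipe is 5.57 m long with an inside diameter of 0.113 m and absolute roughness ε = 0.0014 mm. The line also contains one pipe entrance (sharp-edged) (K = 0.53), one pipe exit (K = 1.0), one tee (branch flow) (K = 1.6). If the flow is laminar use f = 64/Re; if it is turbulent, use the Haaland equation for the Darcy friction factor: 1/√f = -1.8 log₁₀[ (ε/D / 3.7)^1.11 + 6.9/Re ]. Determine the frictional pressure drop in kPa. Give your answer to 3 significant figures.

ṁ = 280000 kg/h = 280000/3600 = 77.78 kg/s.
A = πD²/4 = π(0.113)²/4 = 0.01003 m²; mean velocity V = ṁ/(ρA) = 77.78/(1100 · 0.01003) = 7.05 m/s.
Reynolds number Re = ρVD/μ = 1100 · 7.05 · 0.113 / 0.0122 = 7.183e+04.
Re > 4000 → turbulent. Relative roughness ε/D = 1.4e-06/0.113 = 1.24e-05. Haaland: 1/√f = -1.8 log₁₀[(1.24e-05/3.7)^1.11 + 6.9/7.183e+04] = -1.8 log₁₀[8.37e-07 + 9.61e-05] = 7.225, so f = 0.01916.
Total minor-loss coefficient ΣK = 1·0.53 + 1·1 + 1·1.6 = 3.13.
ΔP = [f·L/D + ΣK]·(ρV²/2) = [0.01916·5.57/0.113 + 3.13]·(1100·7.05²/2) = [0.9444 + 3.13]·2.734e+04 = 1.114e+05 Pa.
ΔP = 1.114e+05 Pa = 111 kPa.

ΔP ≈ 111 kPa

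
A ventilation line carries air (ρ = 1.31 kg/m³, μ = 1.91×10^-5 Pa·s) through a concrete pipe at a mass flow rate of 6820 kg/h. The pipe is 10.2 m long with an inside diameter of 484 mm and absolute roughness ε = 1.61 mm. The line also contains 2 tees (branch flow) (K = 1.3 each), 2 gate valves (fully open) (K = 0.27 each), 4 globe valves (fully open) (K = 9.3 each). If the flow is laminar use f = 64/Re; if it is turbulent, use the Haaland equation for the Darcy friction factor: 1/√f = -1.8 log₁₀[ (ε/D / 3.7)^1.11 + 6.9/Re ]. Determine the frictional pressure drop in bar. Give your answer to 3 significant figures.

ṁ = 6820 kg/h = 6820/3600 = 1.894 kg/s.
A = πD²/4 = π(0.484)²/4 = 0.184 m²; mean velocity V = ṁ/(ρA) = 1.894/(1.31 · 0.184) = 7.86 m/s.
Reynolds number Re = ρVD/μ = 1.31 · 7.86 · 0.484 / 1.91e-05 = 2.609e+05.
Re > 4000 → turbulent. Relative roughness ε/D = 0.00161/0.484 = 0.00333. Haaland: 1/√f = -1.8 log₁₀[(0.00333/3.7)^1.11 + 6.9/2.609e+05] = -1.8 log₁₀[0.000416 + 2.64e-05] = 6.038, so f = 0.02743.
Total minor-loss coefficient ΣK = 2·1.3 + 2·0.27 + 4·9.3 = 40.3.
ΔP = [f·L/D + ΣK]·(ρV²/2) = [0.02743·10.2/0.484 + 40.3]·(1.31·7.86²/2) = [0.578 + 40.3]·40.47 = 1656 Pa.
ΔP = 1656 Pa = 0.0166 bar.

ΔP ≈ 0.0166 bar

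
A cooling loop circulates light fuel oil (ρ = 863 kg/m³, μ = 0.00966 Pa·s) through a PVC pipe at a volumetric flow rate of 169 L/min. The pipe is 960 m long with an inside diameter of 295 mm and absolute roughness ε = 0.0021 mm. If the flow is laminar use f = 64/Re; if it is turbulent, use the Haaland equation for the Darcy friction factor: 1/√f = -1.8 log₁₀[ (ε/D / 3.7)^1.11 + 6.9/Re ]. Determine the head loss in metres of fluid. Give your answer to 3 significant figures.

h_f ≈ 0.0166 m

Q = 169 L/min = 169/60000 = 0.002817 m³/s.
Cross-sectional area A = πD²/4 = π(0.295)²/4 = 0.06835 m²; mean velocity V = Q/A = 0.002817/0.06835 = 0.04121 m/s.
Reynolds number Re = ρVD/μ = 863 · 0.04121 · 0.295 / 0.00966 = 1086.
Re < 2300 → laminar flow, so f = 64/Re = 64/1086 = 0.05893 (the turbulent correlation is not needed).
Darcy-Weisbach: ΔP = f(L/D)(ρV²/2) = 0.05893·(960/0.295)·(863·0.04121²/2) = 0.05893·3254·0.7328 = 140.5 Pa.
Head loss h_f = ΔP/(ρg) = 140.5/(863·9.81) = 0.0166 m.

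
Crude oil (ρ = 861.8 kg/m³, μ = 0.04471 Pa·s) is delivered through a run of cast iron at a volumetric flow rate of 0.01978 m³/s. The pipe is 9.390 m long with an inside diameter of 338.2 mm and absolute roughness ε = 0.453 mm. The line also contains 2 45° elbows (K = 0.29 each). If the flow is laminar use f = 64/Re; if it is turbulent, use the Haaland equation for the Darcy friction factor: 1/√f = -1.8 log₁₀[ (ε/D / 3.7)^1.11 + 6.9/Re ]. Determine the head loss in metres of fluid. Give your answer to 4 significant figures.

Cross-sectional area A = πD²/4 = π(0.3382)²/4 = 0.08983 m²; mean velocity V = Q/A = 0.01978/0.08983 = 0.2202 m/s.
Reynolds number Re = ρVD/μ = 861.8 · 0.2202 · 0.3382 / 0.0447 = 1435.
Re < 2300 → laminar flow, so f = 64/Re = 64/1435 = 0.04459 (the turbulent correlation is not needed).
Total minor-loss coefficient ΣK = 2·0.29 = 0.58.
ΔP = [f·L/D + ΣK]·(ρV²/2) = [0.04459·9.39/0.3382 + 0.58]·(861.8·0.2202²/2) = [1.238 + 0.58]·20.89 = 37.98 Pa.
Head loss h_f = ΔP/(ρg) = 37.98/(861.8·9.81) = 0.004492 m.

h_f ≈ 0.004492 m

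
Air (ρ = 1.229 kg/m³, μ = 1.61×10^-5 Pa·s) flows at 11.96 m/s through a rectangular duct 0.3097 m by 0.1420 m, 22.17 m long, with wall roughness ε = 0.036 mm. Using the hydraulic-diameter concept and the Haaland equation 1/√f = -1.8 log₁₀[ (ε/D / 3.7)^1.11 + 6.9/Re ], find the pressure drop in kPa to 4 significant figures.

Hydraulic diameter D_h = 4A/P = 4·(0.3097·0.142)/(2·(0.3097+0.142)) = 0.1759/0.9034 = 0.1947 m.
Re = ρVD_h/μ = 1.229·11.96·0.1947/1.61e-05 = 1.778e+05.
ε/D_h = 3.6e-05/0.1947 = 0.000185; Haaland gives 1/√f = -1.8 log₁₀[1.68e-05+3.88e-05] = 7.659, so f = 0.01705.
ΔP = f(L/D_h)(ρV²/2) = 0.01705·22.17/0.1947·87.9 = 170.6 Pa.
ΔP = 0.1706 kPa.

ΔP ≈ 0.1706 kPa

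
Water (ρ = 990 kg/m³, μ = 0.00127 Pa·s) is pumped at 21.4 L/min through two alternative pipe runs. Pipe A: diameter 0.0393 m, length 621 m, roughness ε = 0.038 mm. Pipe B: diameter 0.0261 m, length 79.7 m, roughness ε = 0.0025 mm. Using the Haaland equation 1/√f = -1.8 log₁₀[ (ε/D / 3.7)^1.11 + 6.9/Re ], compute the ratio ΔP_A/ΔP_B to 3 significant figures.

Pipe A: V = Q/A = 0.0003567/0.001213 = 0.294 m/s; Re = 9008; ε/D = 0.000967; Haaland → f = 0.03297; ΔP_A = f(L/D)(ρV²/2) = 2.229e+04 Pa.
Pipe B: V = Q/A = 0.0003567/0.000535 = 0.6666 m/s; Re = 1.356e+04; ε/D = 9.58e-05; Haaland → f = 0.02857; ΔP_B = f(L/D)(ρV²/2) = 1.919e+04 Pa.
ΔP_A/ΔP_B = 2.229e+04/1.919e+04 = 1.16.

ΔP_A/ΔP_B ≈ 1.16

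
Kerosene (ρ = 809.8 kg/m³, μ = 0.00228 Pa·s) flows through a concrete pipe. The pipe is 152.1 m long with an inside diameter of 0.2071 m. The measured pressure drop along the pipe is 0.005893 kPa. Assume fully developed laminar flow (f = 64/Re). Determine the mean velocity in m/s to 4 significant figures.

V ≈ 0.02278 m/s

For laminar flow, f = 64/Re with Re = ρVD/μ, so Darcy-Weisbach reduces to ΔP = 32μLV/D². Solving for V: V = ΔP·D²/(32μL) = 5.893·(0.2071)²/(32·0.00228·152.1) = 0.02278 m/s.
Check: Re = ρVD/μ = 809.8·0.02278·0.2071/0.00228 = 1675 < 2300, so the laminar assumption holds.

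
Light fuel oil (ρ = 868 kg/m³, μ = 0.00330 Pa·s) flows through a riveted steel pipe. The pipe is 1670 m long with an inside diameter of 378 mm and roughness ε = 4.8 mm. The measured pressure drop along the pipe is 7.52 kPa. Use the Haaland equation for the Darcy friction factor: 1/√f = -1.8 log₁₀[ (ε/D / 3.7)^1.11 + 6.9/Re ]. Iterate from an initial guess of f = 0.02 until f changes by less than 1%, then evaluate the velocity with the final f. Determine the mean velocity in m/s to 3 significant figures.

V ≈ 0.303 m/s

Rearranging Darcy-Weisbach: V = √(2·ΔP·D/(f·L·ρ)). With ε/D = 0.0048/0.378 = 0.0127, iterate starting from f = 0.02:
  f = 0.02 → V = √(2·7520·0.378/(0.02·1670·868)) = 0.4428 m/s; Re = ρVD/μ = 4.403e+04; f → 0.04234
  f = 0.04234 → V = 0.3044 m/s; Re = 3.026e+04; f → 0.04282
  f = 0.04282 → V = 0.3026 m/s; Re = 3.009e+04; f → 0.04283
Converged (Δf/f < 1%). With the final f = 0.04283: V = √(2·7520·0.378/(0.04283·1670·868)) = 0.3026 m/s.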